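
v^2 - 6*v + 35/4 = (v - 7/2)*(v - 5/2)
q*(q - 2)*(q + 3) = q^3 + q^2 - 6*q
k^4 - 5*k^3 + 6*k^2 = k^2*(k - 3)*(k - 2)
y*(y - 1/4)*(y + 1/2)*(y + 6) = y^4 + 25*y^3/4 + 11*y^2/8 - 3*y/4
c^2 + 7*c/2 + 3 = (c + 3/2)*(c + 2)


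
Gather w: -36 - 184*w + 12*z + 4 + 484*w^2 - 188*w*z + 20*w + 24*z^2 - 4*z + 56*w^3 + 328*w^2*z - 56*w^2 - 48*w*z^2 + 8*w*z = 56*w^3 + w^2*(328*z + 428) + w*(-48*z^2 - 180*z - 164) + 24*z^2 + 8*z - 32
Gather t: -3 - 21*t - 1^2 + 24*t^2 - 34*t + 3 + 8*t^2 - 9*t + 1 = 32*t^2 - 64*t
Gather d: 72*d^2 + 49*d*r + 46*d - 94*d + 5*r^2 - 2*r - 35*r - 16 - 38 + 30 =72*d^2 + d*(49*r - 48) + 5*r^2 - 37*r - 24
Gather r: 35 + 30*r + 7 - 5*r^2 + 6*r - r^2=-6*r^2 + 36*r + 42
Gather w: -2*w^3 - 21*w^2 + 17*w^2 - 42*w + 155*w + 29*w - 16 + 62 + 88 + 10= -2*w^3 - 4*w^2 + 142*w + 144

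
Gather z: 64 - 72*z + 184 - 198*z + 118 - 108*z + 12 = 378 - 378*z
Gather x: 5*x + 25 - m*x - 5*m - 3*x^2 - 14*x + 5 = -5*m - 3*x^2 + x*(-m - 9) + 30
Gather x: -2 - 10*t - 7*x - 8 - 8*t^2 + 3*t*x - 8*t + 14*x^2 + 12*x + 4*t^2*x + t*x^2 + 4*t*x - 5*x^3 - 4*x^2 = -8*t^2 - 18*t - 5*x^3 + x^2*(t + 10) + x*(4*t^2 + 7*t + 5) - 10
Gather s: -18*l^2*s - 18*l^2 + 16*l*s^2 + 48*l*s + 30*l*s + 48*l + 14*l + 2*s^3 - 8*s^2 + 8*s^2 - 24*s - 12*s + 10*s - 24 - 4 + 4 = -18*l^2 + 16*l*s^2 + 62*l + 2*s^3 + s*(-18*l^2 + 78*l - 26) - 24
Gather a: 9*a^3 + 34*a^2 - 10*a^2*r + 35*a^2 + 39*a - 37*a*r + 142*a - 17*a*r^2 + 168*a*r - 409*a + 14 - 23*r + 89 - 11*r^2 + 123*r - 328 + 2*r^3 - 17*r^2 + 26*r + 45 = 9*a^3 + a^2*(69 - 10*r) + a*(-17*r^2 + 131*r - 228) + 2*r^3 - 28*r^2 + 126*r - 180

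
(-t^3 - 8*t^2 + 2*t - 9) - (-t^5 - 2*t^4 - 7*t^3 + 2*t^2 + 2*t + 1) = t^5 + 2*t^4 + 6*t^3 - 10*t^2 - 10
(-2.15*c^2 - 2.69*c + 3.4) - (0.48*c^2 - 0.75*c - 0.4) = -2.63*c^2 - 1.94*c + 3.8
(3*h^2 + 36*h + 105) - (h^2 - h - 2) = 2*h^2 + 37*h + 107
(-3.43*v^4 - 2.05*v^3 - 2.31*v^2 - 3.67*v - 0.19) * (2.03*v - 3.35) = -6.9629*v^5 + 7.329*v^4 + 2.1782*v^3 + 0.288400000000001*v^2 + 11.9088*v + 0.6365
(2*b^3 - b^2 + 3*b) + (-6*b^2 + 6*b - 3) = 2*b^3 - 7*b^2 + 9*b - 3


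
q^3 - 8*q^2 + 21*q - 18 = (q - 3)^2*(q - 2)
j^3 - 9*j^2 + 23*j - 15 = (j - 5)*(j - 3)*(j - 1)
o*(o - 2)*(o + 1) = o^3 - o^2 - 2*o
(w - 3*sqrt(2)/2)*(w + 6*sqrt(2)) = w^2 + 9*sqrt(2)*w/2 - 18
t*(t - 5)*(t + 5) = t^3 - 25*t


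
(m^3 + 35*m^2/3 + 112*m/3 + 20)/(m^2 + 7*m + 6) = (3*m^2 + 17*m + 10)/(3*(m + 1))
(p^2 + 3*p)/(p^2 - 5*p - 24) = p/(p - 8)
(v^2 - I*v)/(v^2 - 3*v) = (v - I)/(v - 3)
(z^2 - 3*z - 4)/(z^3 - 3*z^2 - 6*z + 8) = (z + 1)/(z^2 + z - 2)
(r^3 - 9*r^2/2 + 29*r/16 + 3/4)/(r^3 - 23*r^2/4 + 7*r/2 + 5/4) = (r^2 - 19*r/4 + 3)/(r^2 - 6*r + 5)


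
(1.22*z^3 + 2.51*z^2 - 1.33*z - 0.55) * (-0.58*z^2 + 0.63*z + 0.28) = -0.7076*z^5 - 0.6872*z^4 + 2.6943*z^3 + 0.1839*z^2 - 0.7189*z - 0.154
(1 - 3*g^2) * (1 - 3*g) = 9*g^3 - 3*g^2 - 3*g + 1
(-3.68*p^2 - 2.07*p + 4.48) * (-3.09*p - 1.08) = 11.3712*p^3 + 10.3707*p^2 - 11.6076*p - 4.8384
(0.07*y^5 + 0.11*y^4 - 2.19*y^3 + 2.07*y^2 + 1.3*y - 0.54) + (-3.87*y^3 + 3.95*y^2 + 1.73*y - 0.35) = 0.07*y^5 + 0.11*y^4 - 6.06*y^3 + 6.02*y^2 + 3.03*y - 0.89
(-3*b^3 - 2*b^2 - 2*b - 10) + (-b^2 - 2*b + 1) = -3*b^3 - 3*b^2 - 4*b - 9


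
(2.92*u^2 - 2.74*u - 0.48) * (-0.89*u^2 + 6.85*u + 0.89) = -2.5988*u^4 + 22.4406*u^3 - 15.743*u^2 - 5.7266*u - 0.4272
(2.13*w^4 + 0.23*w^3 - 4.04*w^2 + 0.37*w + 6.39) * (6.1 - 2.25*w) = -4.7925*w^5 + 12.4755*w^4 + 10.493*w^3 - 25.4765*w^2 - 12.1205*w + 38.979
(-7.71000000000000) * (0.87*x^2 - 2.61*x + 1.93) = -6.7077*x^2 + 20.1231*x - 14.8803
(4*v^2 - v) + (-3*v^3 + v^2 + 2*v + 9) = -3*v^3 + 5*v^2 + v + 9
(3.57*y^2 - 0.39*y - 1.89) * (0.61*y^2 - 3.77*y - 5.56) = 2.1777*y^4 - 13.6968*y^3 - 19.5318*y^2 + 9.2937*y + 10.5084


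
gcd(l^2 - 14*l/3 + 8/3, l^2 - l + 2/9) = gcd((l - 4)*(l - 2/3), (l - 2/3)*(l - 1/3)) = l - 2/3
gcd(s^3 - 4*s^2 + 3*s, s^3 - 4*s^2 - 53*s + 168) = s - 3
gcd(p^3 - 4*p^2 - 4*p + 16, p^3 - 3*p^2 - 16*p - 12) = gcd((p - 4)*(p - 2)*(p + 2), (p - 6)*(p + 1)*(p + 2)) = p + 2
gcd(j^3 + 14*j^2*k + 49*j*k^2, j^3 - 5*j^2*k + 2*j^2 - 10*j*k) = j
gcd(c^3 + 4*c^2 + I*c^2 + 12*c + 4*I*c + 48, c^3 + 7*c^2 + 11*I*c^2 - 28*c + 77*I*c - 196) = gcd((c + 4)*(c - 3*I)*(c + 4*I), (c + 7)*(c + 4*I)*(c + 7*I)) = c + 4*I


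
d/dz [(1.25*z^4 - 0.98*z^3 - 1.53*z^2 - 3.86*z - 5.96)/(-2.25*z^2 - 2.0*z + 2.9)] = (-5.625*z^5 - 5.295*z^4 + 18.42*z^3 - 14.151*z^2 - 35.694*z - 23.114)/(5.0625*z^4 + 9.0*z^3 - 9.05*z^2 - 11.6*z + 8.41)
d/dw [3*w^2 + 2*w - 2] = 6*w + 2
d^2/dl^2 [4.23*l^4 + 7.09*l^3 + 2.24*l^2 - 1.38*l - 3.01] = 50.76*l^2 + 42.54*l + 4.48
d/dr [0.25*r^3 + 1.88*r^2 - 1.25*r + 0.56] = 0.75*r^2 + 3.76*r - 1.25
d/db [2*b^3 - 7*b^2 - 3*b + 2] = 6*b^2 - 14*b - 3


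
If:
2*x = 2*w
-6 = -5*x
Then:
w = 6/5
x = 6/5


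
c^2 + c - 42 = (c - 6)*(c + 7)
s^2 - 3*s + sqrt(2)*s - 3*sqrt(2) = (s - 3)*(s + sqrt(2))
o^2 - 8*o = o*(o - 8)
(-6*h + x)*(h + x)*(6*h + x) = -36*h^3 - 36*h^2*x + h*x^2 + x^3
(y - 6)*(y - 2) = y^2 - 8*y + 12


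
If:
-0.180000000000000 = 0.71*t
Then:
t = -0.25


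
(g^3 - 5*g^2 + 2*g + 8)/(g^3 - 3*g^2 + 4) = (g - 4)/(g - 2)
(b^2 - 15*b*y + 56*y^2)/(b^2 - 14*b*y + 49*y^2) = (-b + 8*y)/(-b + 7*y)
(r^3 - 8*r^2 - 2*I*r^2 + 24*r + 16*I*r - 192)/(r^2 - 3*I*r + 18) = (r^2 + 4*r*(-2 + I) - 32*I)/(r + 3*I)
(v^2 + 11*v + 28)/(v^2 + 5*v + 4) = (v + 7)/(v + 1)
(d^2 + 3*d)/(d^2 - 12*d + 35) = d*(d + 3)/(d^2 - 12*d + 35)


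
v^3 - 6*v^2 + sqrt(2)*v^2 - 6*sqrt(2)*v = v*(v - 6)*(v + sqrt(2))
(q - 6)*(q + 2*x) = q^2 + 2*q*x - 6*q - 12*x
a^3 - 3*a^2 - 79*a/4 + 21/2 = (a - 6)*(a - 1/2)*(a + 7/2)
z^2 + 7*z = z*(z + 7)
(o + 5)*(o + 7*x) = o^2 + 7*o*x + 5*o + 35*x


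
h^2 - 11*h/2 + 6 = (h - 4)*(h - 3/2)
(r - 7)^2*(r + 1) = r^3 - 13*r^2 + 35*r + 49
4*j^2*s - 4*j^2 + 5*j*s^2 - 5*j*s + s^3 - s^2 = (j + s)*(4*j + s)*(s - 1)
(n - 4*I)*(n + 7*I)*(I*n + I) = I*n^3 - 3*n^2 + I*n^2 - 3*n + 28*I*n + 28*I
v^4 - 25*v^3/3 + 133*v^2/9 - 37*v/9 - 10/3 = (v - 6)*(v - 5/3)*(v - 1)*(v + 1/3)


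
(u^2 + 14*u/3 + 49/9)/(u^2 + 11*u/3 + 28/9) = (3*u + 7)/(3*u + 4)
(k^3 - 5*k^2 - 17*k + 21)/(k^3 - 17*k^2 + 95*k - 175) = (k^2 + 2*k - 3)/(k^2 - 10*k + 25)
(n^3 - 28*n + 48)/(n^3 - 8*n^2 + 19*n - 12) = (n^2 + 4*n - 12)/(n^2 - 4*n + 3)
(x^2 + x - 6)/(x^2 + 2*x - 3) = (x - 2)/(x - 1)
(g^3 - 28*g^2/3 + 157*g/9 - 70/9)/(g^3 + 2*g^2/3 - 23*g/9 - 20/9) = (3*g^2 - 23*g + 14)/(3*g^2 + 7*g + 4)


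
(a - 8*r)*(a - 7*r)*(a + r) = a^3 - 14*a^2*r + 41*a*r^2 + 56*r^3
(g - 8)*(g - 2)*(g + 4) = g^3 - 6*g^2 - 24*g + 64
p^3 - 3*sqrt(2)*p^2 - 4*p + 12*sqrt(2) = (p - 2)*(p + 2)*(p - 3*sqrt(2))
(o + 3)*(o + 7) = o^2 + 10*o + 21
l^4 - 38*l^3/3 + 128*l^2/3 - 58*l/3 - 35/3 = (l - 7)*(l - 5)*(l - 1)*(l + 1/3)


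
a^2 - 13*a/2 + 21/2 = (a - 7/2)*(a - 3)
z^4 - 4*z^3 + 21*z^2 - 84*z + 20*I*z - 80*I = (z - 4)*(z - 5*I)*(z + I)*(z + 4*I)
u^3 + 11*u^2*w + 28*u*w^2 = u*(u + 4*w)*(u + 7*w)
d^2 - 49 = (d - 7)*(d + 7)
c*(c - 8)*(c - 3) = c^3 - 11*c^2 + 24*c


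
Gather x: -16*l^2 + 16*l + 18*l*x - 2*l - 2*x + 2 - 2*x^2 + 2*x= -16*l^2 + 18*l*x + 14*l - 2*x^2 + 2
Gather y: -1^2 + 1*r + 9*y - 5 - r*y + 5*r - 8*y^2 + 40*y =6*r - 8*y^2 + y*(49 - r) - 6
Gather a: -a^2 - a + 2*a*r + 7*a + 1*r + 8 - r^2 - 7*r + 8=-a^2 + a*(2*r + 6) - r^2 - 6*r + 16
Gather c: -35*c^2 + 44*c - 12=-35*c^2 + 44*c - 12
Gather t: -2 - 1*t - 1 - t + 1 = -2*t - 2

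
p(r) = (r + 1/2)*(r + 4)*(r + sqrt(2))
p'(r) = (r + 1/2)*(r + 4) + (r + 1/2)*(r + sqrt(2)) + (r + 4)*(r + sqrt(2))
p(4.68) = 274.01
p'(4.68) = 129.43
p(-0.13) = 1.84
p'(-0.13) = 6.88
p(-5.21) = -21.63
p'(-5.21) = 28.17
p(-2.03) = 1.86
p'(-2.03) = -3.29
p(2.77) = 92.63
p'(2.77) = 64.15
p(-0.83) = -0.61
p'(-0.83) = 0.61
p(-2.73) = 3.73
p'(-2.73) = -1.57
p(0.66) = 11.21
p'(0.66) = 17.48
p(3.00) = 108.15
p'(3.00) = 70.85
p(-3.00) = 3.96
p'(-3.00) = -0.12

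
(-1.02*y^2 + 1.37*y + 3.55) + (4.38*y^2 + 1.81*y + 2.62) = 3.36*y^2 + 3.18*y + 6.17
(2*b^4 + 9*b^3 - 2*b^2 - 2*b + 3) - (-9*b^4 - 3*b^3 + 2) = 11*b^4 + 12*b^3 - 2*b^2 - 2*b + 1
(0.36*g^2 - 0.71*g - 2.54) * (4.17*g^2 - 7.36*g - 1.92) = 1.5012*g^4 - 5.6103*g^3 - 6.0574*g^2 + 20.0576*g + 4.8768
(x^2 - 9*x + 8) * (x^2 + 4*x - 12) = x^4 - 5*x^3 - 40*x^2 + 140*x - 96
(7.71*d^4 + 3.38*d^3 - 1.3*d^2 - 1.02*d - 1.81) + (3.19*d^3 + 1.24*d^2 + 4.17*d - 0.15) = 7.71*d^4 + 6.57*d^3 - 0.0600000000000001*d^2 + 3.15*d - 1.96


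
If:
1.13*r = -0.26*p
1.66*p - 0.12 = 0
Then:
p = 0.07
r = -0.02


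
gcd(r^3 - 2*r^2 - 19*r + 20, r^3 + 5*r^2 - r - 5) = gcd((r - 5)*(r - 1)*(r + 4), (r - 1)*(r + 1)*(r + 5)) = r - 1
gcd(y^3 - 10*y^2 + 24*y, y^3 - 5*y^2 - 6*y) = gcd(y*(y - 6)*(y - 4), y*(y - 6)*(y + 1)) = y^2 - 6*y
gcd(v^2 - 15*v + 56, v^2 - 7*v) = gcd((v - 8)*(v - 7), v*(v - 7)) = v - 7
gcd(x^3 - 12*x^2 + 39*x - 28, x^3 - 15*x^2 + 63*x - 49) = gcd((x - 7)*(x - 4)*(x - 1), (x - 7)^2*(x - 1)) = x^2 - 8*x + 7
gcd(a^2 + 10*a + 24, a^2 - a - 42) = a + 6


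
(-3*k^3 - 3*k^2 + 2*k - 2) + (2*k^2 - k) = -3*k^3 - k^2 + k - 2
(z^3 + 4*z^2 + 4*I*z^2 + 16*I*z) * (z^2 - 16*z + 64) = z^5 - 12*z^4 + 4*I*z^4 - 48*I*z^3 + 256*z^2 + 1024*I*z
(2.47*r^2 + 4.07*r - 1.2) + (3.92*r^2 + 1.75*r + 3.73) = 6.39*r^2 + 5.82*r + 2.53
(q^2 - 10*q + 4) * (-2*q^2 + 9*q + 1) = -2*q^4 + 29*q^3 - 97*q^2 + 26*q + 4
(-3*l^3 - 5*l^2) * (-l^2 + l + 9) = 3*l^5 + 2*l^4 - 32*l^3 - 45*l^2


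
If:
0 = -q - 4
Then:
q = -4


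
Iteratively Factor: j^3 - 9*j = (j - 3)*(j^2 + 3*j) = (j - 3)*(j + 3)*(j)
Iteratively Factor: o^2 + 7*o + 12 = (o + 3)*(o + 4)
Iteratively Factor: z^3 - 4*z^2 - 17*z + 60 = (z - 5)*(z^2 + z - 12) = (z - 5)*(z + 4)*(z - 3)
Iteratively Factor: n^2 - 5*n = (n)*(n - 5)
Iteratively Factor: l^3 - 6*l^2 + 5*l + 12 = (l - 3)*(l^2 - 3*l - 4) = (l - 4)*(l - 3)*(l + 1)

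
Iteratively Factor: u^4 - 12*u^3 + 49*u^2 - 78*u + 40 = (u - 5)*(u^3 - 7*u^2 + 14*u - 8) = (u - 5)*(u - 4)*(u^2 - 3*u + 2) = (u - 5)*(u - 4)*(u - 1)*(u - 2)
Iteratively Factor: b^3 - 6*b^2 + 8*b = (b - 4)*(b^2 - 2*b) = (b - 4)*(b - 2)*(b)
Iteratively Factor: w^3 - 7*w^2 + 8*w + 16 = (w - 4)*(w^2 - 3*w - 4) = (w - 4)^2*(w + 1)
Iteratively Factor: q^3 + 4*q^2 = (q)*(q^2 + 4*q) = q^2*(q + 4)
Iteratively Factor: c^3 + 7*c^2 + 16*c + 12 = (c + 3)*(c^2 + 4*c + 4) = (c + 2)*(c + 3)*(c + 2)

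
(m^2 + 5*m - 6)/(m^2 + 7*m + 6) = (m - 1)/(m + 1)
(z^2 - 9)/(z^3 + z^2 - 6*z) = (z - 3)/(z*(z - 2))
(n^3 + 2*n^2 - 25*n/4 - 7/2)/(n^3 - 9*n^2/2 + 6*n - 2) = (4*n^2 + 16*n + 7)/(2*(2*n^2 - 5*n + 2))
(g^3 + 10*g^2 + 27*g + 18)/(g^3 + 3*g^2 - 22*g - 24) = (g + 3)/(g - 4)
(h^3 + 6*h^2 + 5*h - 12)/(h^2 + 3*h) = h + 3 - 4/h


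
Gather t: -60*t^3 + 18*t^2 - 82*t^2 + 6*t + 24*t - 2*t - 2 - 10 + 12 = -60*t^3 - 64*t^2 + 28*t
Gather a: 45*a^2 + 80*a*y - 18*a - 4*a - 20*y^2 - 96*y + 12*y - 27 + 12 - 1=45*a^2 + a*(80*y - 22) - 20*y^2 - 84*y - 16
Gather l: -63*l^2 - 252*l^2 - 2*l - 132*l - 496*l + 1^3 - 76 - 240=-315*l^2 - 630*l - 315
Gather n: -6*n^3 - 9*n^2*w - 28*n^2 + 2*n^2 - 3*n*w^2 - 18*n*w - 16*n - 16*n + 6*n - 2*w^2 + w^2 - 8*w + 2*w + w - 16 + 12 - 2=-6*n^3 + n^2*(-9*w - 26) + n*(-3*w^2 - 18*w - 26) - w^2 - 5*w - 6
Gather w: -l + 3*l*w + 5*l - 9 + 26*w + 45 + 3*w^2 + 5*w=4*l + 3*w^2 + w*(3*l + 31) + 36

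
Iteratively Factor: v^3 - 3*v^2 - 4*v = (v - 4)*(v^2 + v) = v*(v - 4)*(v + 1)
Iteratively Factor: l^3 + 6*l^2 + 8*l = (l + 4)*(l^2 + 2*l) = l*(l + 4)*(l + 2)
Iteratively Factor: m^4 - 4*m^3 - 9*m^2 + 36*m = (m - 3)*(m^3 - m^2 - 12*m) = (m - 4)*(m - 3)*(m^2 + 3*m) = m*(m - 4)*(m - 3)*(m + 3)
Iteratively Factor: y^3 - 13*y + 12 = (y + 4)*(y^2 - 4*y + 3) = (y - 1)*(y + 4)*(y - 3)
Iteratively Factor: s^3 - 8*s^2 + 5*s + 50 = (s + 2)*(s^2 - 10*s + 25) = (s - 5)*(s + 2)*(s - 5)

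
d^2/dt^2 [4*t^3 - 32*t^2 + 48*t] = 24*t - 64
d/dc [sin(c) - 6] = cos(c)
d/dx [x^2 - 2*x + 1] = 2*x - 2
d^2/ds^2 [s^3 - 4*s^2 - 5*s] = 6*s - 8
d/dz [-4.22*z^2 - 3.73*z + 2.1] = -8.44*z - 3.73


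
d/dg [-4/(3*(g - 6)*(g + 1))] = 4*(2*g - 5)/(3*(g - 6)^2*(g + 1)^2)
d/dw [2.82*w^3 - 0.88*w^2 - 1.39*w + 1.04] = 8.46*w^2 - 1.76*w - 1.39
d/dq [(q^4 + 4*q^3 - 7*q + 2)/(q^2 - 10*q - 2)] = (2*q^5 - 26*q^4 - 88*q^3 - 17*q^2 - 4*q + 34)/(q^4 - 20*q^3 + 96*q^2 + 40*q + 4)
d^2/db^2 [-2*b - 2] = 0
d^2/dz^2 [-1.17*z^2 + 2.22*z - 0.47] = -2.34000000000000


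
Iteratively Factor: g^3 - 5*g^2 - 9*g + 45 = (g - 3)*(g^2 - 2*g - 15) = (g - 5)*(g - 3)*(g + 3)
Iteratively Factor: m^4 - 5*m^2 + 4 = (m - 1)*(m^3 + m^2 - 4*m - 4) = (m - 1)*(m + 1)*(m^2 - 4) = (m - 1)*(m + 1)*(m + 2)*(m - 2)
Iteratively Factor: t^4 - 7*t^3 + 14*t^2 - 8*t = (t)*(t^3 - 7*t^2 + 14*t - 8) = t*(t - 2)*(t^2 - 5*t + 4) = t*(t - 4)*(t - 2)*(t - 1)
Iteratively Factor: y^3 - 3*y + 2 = (y + 2)*(y^2 - 2*y + 1) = (y - 1)*(y + 2)*(y - 1)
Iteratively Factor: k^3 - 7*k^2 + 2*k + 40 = (k + 2)*(k^2 - 9*k + 20) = (k - 4)*(k + 2)*(k - 5)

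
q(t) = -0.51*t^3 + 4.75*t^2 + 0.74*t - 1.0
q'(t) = -1.53*t^2 + 9.5*t + 0.74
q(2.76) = 26.50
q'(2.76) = 15.31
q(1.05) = 4.42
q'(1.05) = 9.03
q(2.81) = 27.27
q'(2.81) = 15.35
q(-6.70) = 360.66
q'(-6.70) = -131.59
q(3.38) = 36.07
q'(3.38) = 15.37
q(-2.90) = 49.24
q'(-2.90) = -39.68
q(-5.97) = 272.39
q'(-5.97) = -110.51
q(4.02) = 45.60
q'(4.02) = 14.20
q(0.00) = -1.00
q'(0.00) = 0.74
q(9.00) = 18.62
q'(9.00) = -37.69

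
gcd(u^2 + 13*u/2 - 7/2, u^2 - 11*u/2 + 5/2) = u - 1/2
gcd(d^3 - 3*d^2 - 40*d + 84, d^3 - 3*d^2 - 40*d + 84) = d^3 - 3*d^2 - 40*d + 84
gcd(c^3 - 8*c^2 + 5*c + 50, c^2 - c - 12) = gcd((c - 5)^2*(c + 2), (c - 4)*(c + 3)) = 1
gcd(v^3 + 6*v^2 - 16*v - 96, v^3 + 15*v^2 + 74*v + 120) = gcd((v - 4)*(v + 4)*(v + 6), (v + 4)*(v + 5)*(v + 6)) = v^2 + 10*v + 24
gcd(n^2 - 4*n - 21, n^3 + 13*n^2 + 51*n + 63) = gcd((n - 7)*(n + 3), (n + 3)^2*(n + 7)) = n + 3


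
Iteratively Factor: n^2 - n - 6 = (n - 3)*(n + 2)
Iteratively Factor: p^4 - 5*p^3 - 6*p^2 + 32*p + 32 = (p - 4)*(p^3 - p^2 - 10*p - 8) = (p - 4)*(p + 1)*(p^2 - 2*p - 8) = (p - 4)*(p + 1)*(p + 2)*(p - 4)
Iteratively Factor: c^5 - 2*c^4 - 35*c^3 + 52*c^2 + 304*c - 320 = (c - 1)*(c^4 - c^3 - 36*c^2 + 16*c + 320) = (c - 5)*(c - 1)*(c^3 + 4*c^2 - 16*c - 64) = (c - 5)*(c - 4)*(c - 1)*(c^2 + 8*c + 16) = (c - 5)*(c - 4)*(c - 1)*(c + 4)*(c + 4)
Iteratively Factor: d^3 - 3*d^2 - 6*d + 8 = (d - 4)*(d^2 + d - 2) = (d - 4)*(d + 2)*(d - 1)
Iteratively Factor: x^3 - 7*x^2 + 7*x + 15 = (x - 5)*(x^2 - 2*x - 3) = (x - 5)*(x + 1)*(x - 3)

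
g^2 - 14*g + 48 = (g - 8)*(g - 6)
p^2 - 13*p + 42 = (p - 7)*(p - 6)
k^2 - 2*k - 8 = (k - 4)*(k + 2)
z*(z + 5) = z^2 + 5*z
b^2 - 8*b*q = b*(b - 8*q)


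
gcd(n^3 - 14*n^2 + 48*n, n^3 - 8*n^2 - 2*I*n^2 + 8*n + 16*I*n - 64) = n - 8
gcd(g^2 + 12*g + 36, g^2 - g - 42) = g + 6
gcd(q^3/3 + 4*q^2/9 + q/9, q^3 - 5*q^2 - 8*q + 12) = 1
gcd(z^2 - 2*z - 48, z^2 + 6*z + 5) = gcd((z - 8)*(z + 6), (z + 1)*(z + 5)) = 1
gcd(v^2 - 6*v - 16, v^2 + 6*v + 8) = v + 2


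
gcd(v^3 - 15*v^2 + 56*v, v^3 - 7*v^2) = v^2 - 7*v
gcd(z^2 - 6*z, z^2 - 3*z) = z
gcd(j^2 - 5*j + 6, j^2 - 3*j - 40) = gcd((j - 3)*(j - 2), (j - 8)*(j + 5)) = 1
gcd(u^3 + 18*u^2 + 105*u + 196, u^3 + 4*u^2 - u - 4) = u + 4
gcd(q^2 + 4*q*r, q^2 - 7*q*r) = q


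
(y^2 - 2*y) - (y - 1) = y^2 - 3*y + 1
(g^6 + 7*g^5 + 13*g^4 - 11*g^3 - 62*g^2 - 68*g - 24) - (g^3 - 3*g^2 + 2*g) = g^6 + 7*g^5 + 13*g^4 - 12*g^3 - 59*g^2 - 70*g - 24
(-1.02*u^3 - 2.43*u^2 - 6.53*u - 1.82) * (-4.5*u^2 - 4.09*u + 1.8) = 4.59*u^5 + 15.1068*u^4 + 37.4877*u^3 + 30.5237*u^2 - 4.3102*u - 3.276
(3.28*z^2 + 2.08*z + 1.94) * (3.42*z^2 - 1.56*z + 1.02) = 11.2176*z^4 + 1.9968*z^3 + 6.7356*z^2 - 0.9048*z + 1.9788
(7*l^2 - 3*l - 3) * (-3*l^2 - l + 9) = -21*l^4 + 2*l^3 + 75*l^2 - 24*l - 27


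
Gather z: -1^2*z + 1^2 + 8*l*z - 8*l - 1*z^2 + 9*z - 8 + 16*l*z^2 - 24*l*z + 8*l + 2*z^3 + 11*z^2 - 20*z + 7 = 2*z^3 + z^2*(16*l + 10) + z*(-16*l - 12)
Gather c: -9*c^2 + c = -9*c^2 + c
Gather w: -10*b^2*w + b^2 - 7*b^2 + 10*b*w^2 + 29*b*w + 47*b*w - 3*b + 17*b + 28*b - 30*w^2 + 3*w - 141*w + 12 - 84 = -6*b^2 + 42*b + w^2*(10*b - 30) + w*(-10*b^2 + 76*b - 138) - 72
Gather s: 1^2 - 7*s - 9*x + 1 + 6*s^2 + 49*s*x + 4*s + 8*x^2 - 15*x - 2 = 6*s^2 + s*(49*x - 3) + 8*x^2 - 24*x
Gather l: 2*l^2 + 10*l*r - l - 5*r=2*l^2 + l*(10*r - 1) - 5*r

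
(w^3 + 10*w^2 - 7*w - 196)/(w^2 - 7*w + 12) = (w^2 + 14*w + 49)/(w - 3)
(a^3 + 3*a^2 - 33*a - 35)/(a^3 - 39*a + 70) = (a + 1)/(a - 2)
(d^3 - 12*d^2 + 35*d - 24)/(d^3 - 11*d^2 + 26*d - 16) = (d - 3)/(d - 2)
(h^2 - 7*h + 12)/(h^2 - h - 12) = (h - 3)/(h + 3)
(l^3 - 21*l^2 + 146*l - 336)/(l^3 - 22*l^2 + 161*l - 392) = (l - 6)/(l - 7)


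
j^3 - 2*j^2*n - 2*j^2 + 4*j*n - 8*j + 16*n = (j - 4)*(j + 2)*(j - 2*n)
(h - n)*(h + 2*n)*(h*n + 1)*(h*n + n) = h^4*n^2 + h^3*n^3 + h^3*n^2 + h^3*n - 2*h^2*n^4 + h^2*n^3 + h^2*n^2 + h^2*n - 2*h*n^4 - 2*h*n^3 + h*n^2 - 2*n^3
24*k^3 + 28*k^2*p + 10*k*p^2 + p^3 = (2*k + p)^2*(6*k + p)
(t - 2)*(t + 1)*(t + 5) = t^3 + 4*t^2 - 7*t - 10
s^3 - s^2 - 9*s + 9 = (s - 3)*(s - 1)*(s + 3)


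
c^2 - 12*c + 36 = (c - 6)^2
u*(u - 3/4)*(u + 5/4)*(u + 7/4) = u^4 + 9*u^3/4 - u^2/16 - 105*u/64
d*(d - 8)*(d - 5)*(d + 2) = d^4 - 11*d^3 + 14*d^2 + 80*d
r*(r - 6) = r^2 - 6*r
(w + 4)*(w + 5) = w^2 + 9*w + 20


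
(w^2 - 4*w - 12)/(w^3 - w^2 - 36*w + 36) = (w + 2)/(w^2 + 5*w - 6)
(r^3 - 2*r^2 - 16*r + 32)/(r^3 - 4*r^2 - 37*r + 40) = (r^3 - 2*r^2 - 16*r + 32)/(r^3 - 4*r^2 - 37*r + 40)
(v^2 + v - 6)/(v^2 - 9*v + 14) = (v + 3)/(v - 7)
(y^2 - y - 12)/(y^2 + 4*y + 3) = (y - 4)/(y + 1)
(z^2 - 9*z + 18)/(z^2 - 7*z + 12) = (z - 6)/(z - 4)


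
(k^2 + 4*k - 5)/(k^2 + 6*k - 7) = (k + 5)/(k + 7)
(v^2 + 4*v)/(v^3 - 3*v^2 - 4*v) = (v + 4)/(v^2 - 3*v - 4)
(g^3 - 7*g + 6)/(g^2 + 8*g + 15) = (g^2 - 3*g + 2)/(g + 5)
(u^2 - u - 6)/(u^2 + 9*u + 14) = (u - 3)/(u + 7)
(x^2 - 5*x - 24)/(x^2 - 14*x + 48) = (x + 3)/(x - 6)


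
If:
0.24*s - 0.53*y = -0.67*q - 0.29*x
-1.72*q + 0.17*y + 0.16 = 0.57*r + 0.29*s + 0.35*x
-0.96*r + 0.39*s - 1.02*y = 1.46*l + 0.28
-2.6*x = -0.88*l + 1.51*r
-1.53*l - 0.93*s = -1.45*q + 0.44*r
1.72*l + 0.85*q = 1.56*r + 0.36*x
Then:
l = -0.20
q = 0.09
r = -0.18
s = 0.54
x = 0.04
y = 0.38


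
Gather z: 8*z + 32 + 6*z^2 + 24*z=6*z^2 + 32*z + 32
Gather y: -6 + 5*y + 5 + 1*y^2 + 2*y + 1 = y^2 + 7*y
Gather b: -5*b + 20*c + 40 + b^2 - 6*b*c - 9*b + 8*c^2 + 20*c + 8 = b^2 + b*(-6*c - 14) + 8*c^2 + 40*c + 48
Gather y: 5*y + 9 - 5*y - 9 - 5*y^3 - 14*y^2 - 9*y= -5*y^3 - 14*y^2 - 9*y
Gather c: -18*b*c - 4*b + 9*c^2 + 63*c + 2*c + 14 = -4*b + 9*c^2 + c*(65 - 18*b) + 14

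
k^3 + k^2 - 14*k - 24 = (k - 4)*(k + 2)*(k + 3)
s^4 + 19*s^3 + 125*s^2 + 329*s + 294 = (s + 2)*(s + 3)*(s + 7)^2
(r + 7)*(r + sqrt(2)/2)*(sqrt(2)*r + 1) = sqrt(2)*r^3 + 2*r^2 + 7*sqrt(2)*r^2 + sqrt(2)*r/2 + 14*r + 7*sqrt(2)/2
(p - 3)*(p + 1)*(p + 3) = p^3 + p^2 - 9*p - 9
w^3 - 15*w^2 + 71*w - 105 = (w - 7)*(w - 5)*(w - 3)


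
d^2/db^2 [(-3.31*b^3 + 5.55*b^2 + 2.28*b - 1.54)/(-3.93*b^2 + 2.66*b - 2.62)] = (-1.70530256582424e-13*b^5 - 207.788944*b^3 + 347.179344*b^2 + 180.59136*b - 117.895072)/(60.698457*b^6 - 123.250302*b^5 + 204.818238*b^4 - 183.154832*b^3 + 136.545492*b^2 - 54.777912*b + 17.984728)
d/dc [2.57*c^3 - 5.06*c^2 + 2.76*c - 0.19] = 7.71*c^2 - 10.12*c + 2.76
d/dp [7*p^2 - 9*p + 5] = 14*p - 9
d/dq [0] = 0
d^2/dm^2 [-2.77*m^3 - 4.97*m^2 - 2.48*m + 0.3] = -16.62*m - 9.94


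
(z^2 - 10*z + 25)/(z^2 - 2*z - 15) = (z - 5)/(z + 3)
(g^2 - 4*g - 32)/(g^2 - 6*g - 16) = (g + 4)/(g + 2)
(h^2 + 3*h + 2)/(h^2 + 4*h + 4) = (h + 1)/(h + 2)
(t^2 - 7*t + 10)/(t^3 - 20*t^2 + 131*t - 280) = (t - 2)/(t^2 - 15*t + 56)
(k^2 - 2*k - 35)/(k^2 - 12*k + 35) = (k + 5)/(k - 5)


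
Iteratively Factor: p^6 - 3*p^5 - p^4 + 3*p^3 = (p - 1)*(p^5 - 2*p^4 - 3*p^3) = (p - 1)*(p + 1)*(p^4 - 3*p^3) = (p - 3)*(p - 1)*(p + 1)*(p^3) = p*(p - 3)*(p - 1)*(p + 1)*(p^2) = p^2*(p - 3)*(p - 1)*(p + 1)*(p)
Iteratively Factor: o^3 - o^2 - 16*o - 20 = (o + 2)*(o^2 - 3*o - 10) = (o - 5)*(o + 2)*(o + 2)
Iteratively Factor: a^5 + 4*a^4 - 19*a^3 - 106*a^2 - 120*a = (a + 4)*(a^4 - 19*a^2 - 30*a) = a*(a + 4)*(a^3 - 19*a - 30) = a*(a + 3)*(a + 4)*(a^2 - 3*a - 10) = a*(a - 5)*(a + 3)*(a + 4)*(a + 2)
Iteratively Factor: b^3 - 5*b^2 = (b)*(b^2 - 5*b) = b^2*(b - 5)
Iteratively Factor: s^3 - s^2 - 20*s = (s + 4)*(s^2 - 5*s) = (s - 5)*(s + 4)*(s)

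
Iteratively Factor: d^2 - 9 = (d - 3)*(d + 3)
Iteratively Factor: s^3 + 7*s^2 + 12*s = (s + 3)*(s^2 + 4*s) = s*(s + 3)*(s + 4)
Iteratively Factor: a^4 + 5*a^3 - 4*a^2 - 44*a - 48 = (a + 2)*(a^3 + 3*a^2 - 10*a - 24) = (a + 2)^2*(a^2 + a - 12) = (a - 3)*(a + 2)^2*(a + 4)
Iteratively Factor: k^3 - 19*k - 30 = (k + 2)*(k^2 - 2*k - 15) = (k - 5)*(k + 2)*(k + 3)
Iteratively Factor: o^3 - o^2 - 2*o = (o + 1)*(o^2 - 2*o) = (o - 2)*(o + 1)*(o)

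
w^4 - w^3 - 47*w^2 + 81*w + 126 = (w - 6)*(w - 3)*(w + 1)*(w + 7)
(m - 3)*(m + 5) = m^2 + 2*m - 15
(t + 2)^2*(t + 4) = t^3 + 8*t^2 + 20*t + 16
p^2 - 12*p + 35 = (p - 7)*(p - 5)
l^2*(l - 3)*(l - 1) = l^4 - 4*l^3 + 3*l^2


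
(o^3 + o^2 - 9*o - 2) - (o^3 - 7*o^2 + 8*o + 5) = 8*o^2 - 17*o - 7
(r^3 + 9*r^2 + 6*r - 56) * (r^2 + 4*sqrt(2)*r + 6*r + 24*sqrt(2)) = r^5 + 4*sqrt(2)*r^4 + 15*r^4 + 60*r^3 + 60*sqrt(2)*r^3 - 20*r^2 + 240*sqrt(2)*r^2 - 336*r - 80*sqrt(2)*r - 1344*sqrt(2)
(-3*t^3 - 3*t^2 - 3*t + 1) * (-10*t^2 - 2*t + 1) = 30*t^5 + 36*t^4 + 33*t^3 - 7*t^2 - 5*t + 1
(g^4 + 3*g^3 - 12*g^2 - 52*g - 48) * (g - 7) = g^5 - 4*g^4 - 33*g^3 + 32*g^2 + 316*g + 336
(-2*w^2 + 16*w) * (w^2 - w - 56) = -2*w^4 + 18*w^3 + 96*w^2 - 896*w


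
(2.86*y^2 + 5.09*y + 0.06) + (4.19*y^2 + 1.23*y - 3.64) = 7.05*y^2 + 6.32*y - 3.58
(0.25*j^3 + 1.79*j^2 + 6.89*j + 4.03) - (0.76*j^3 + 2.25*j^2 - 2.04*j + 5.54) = -0.51*j^3 - 0.46*j^2 + 8.93*j - 1.51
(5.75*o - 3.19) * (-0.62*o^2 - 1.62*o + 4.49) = -3.565*o^3 - 7.3372*o^2 + 30.9853*o - 14.3231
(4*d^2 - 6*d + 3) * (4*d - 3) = 16*d^3 - 36*d^2 + 30*d - 9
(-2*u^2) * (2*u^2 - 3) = -4*u^4 + 6*u^2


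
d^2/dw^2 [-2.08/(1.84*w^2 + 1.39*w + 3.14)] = (14.084096*w^2 + 10.639616*w - 2.08*(3.68*w + 1.39)*(7.36*w + 2.78) + 24.034816)/(1.84*w^2 + 1.39*w + 3.14)^3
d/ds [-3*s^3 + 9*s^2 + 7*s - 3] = -9*s^2 + 18*s + 7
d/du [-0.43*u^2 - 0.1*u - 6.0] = -0.86*u - 0.1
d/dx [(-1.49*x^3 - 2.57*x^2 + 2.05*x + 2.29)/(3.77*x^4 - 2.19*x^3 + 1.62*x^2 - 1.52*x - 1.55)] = (5.6173*x^6 + 19.3778*x^5 - 31.2276*x^4 - 21.0246*x^3 + 22.5592*x^2 + 0.547399999999999*x + 0.3033)/(14.2129*x^8 - 16.5126*x^7 + 17.0109*x^6 - 18.5564*x^5 - 2.405*x^4 + 1.8642*x^3 - 2.7116*x^2 + 4.712*x + 2.4025)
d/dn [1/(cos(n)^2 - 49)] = 2*sin(n)*cos(n)/(cos(n)^2 - 49)^2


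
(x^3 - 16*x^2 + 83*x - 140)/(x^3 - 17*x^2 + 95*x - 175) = (x - 4)/(x - 5)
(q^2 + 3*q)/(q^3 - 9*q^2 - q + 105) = q/(q^2 - 12*q + 35)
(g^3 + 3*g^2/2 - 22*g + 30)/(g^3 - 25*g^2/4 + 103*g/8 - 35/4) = 4*(g + 6)/(4*g - 7)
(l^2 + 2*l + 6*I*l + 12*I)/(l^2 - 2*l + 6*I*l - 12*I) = (l + 2)/(l - 2)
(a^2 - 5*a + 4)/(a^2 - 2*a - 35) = (-a^2 + 5*a - 4)/(-a^2 + 2*a + 35)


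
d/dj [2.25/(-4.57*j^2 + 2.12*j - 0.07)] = (20.565*j - 4.77)/(4.57*j^2 - 2.12*j + 0.07)^2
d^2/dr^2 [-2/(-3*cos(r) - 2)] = 6*(3*sin(r)^2 + 2*cos(r) + 3)/(3*cos(r) + 2)^3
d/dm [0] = 0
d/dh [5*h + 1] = 5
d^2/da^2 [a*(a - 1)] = 2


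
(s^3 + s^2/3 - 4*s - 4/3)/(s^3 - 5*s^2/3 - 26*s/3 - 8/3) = (s - 2)/(s - 4)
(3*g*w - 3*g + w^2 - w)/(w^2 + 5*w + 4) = (3*g*w - 3*g + w^2 - w)/(w^2 + 5*w + 4)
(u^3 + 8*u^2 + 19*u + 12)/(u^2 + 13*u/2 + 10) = 2*(u^2 + 4*u + 3)/(2*u + 5)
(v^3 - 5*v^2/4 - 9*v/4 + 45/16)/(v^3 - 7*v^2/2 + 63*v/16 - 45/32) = 2*(2*v + 3)/(4*v - 3)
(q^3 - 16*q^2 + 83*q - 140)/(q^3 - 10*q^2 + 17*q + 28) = (q - 5)/(q + 1)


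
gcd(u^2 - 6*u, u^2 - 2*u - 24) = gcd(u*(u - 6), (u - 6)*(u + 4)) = u - 6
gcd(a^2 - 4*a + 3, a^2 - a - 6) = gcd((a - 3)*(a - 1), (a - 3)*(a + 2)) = a - 3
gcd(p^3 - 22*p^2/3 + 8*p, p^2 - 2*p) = p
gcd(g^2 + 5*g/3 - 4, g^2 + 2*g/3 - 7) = g + 3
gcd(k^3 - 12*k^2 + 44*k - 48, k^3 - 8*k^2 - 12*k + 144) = k - 6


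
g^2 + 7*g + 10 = (g + 2)*(g + 5)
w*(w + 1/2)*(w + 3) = w^3 + 7*w^2/2 + 3*w/2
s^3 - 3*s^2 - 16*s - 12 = (s - 6)*(s + 1)*(s + 2)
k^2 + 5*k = k*(k + 5)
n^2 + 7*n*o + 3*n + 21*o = (n + 3)*(n + 7*o)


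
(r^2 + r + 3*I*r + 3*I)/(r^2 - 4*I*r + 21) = (r + 1)/(r - 7*I)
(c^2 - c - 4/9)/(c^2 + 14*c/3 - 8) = (c + 1/3)/(c + 6)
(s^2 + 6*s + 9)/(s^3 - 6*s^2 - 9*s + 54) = (s + 3)/(s^2 - 9*s + 18)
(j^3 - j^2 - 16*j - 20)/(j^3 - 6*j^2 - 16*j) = (j^2 - 3*j - 10)/(j*(j - 8))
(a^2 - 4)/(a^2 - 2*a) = (a + 2)/a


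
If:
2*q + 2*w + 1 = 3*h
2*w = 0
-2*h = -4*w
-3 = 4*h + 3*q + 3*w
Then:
No Solution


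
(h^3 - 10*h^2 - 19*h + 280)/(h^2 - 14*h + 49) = (h^2 - 3*h - 40)/(h - 7)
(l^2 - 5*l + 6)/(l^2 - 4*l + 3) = (l - 2)/(l - 1)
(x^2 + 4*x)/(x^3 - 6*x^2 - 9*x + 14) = x*(x + 4)/(x^3 - 6*x^2 - 9*x + 14)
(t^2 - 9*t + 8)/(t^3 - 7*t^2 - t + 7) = (t - 8)/(t^2 - 6*t - 7)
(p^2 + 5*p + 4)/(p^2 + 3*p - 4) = (p + 1)/(p - 1)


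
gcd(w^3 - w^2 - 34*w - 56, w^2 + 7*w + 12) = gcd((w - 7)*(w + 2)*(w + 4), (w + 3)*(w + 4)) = w + 4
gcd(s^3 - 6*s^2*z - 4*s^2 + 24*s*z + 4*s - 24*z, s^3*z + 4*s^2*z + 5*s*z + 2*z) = 1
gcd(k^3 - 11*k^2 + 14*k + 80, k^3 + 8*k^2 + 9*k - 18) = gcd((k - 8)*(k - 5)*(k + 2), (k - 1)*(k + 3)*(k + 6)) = 1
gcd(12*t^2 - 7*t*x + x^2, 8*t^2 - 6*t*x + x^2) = -4*t + x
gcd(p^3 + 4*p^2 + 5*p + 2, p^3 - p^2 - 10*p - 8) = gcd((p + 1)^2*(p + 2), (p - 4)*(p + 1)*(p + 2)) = p^2 + 3*p + 2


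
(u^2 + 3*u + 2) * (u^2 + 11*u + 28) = u^4 + 14*u^3 + 63*u^2 + 106*u + 56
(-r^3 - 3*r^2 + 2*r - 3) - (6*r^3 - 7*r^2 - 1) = -7*r^3 + 4*r^2 + 2*r - 2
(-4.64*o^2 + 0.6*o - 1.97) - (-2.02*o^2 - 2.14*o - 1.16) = -2.62*o^2 + 2.74*o - 0.81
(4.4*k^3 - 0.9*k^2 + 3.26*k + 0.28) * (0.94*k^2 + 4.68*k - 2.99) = 4.136*k^5 + 19.746*k^4 - 14.3036*k^3 + 18.211*k^2 - 8.437*k - 0.8372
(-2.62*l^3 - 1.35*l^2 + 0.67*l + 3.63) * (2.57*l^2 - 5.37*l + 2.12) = -6.7334*l^5 + 10.5999*l^4 + 3.417*l^3 + 2.8692*l^2 - 18.0727*l + 7.6956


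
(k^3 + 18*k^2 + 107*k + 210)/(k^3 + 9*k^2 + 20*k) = (k^2 + 13*k + 42)/(k*(k + 4))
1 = 1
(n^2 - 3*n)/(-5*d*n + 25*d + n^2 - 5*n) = n*(3 - n)/(5*d*n - 25*d - n^2 + 5*n)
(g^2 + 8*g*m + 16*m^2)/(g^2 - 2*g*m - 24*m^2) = (g + 4*m)/(g - 6*m)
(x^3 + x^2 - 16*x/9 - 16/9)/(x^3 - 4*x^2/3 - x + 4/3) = (x + 4/3)/(x - 1)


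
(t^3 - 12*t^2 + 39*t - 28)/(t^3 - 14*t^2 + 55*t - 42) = (t - 4)/(t - 6)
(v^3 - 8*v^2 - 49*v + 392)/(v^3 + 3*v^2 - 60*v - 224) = (v - 7)/(v + 4)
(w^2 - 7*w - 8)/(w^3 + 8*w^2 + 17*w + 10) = (w - 8)/(w^2 + 7*w + 10)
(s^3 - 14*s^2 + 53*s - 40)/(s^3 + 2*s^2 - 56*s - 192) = (s^2 - 6*s + 5)/(s^2 + 10*s + 24)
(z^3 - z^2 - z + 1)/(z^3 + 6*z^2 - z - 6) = (z - 1)/(z + 6)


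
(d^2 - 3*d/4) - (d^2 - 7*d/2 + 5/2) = 11*d/4 - 5/2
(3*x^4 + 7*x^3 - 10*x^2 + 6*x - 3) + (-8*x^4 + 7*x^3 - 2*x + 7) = -5*x^4 + 14*x^3 - 10*x^2 + 4*x + 4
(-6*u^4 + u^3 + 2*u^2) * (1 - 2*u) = 12*u^5 - 8*u^4 - 3*u^3 + 2*u^2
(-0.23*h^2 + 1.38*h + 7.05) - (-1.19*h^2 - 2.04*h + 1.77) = 0.96*h^2 + 3.42*h + 5.28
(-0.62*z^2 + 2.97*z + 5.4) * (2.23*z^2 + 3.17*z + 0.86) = -1.3826*z^4 + 4.6577*z^3 + 20.9237*z^2 + 19.6722*z + 4.644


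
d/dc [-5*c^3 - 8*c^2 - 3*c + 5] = -15*c^2 - 16*c - 3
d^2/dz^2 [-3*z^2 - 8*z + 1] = -6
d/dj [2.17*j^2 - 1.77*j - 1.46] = 4.34*j - 1.77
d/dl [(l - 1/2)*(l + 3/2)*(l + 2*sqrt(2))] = 3*l^2 + 2*l + 4*sqrt(2)*l - 3/4 + 2*sqrt(2)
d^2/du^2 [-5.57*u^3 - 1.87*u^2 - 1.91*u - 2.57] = -33.42*u - 3.74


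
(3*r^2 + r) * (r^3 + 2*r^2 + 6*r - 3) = 3*r^5 + 7*r^4 + 20*r^3 - 3*r^2 - 3*r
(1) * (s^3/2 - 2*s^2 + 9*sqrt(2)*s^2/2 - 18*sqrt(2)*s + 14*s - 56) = s^3/2 - 2*s^2 + 9*sqrt(2)*s^2/2 - 18*sqrt(2)*s + 14*s - 56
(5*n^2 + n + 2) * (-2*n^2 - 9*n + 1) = -10*n^4 - 47*n^3 - 8*n^2 - 17*n + 2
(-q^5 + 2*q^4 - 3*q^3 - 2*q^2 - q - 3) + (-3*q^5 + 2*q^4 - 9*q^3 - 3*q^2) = -4*q^5 + 4*q^4 - 12*q^3 - 5*q^2 - q - 3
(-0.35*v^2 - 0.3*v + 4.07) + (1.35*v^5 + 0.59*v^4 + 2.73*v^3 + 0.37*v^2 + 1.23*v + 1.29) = 1.35*v^5 + 0.59*v^4 + 2.73*v^3 + 0.02*v^2 + 0.93*v + 5.36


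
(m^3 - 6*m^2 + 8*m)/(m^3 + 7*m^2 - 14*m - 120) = m*(m - 2)/(m^2 + 11*m + 30)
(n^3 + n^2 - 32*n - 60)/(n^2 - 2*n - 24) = (n^2 + 7*n + 10)/(n + 4)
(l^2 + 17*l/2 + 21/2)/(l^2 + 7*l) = (l + 3/2)/l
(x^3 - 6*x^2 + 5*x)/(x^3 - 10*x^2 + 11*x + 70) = x*(x - 1)/(x^2 - 5*x - 14)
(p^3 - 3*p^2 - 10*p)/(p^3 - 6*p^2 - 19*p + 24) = p*(p^2 - 3*p - 10)/(p^3 - 6*p^2 - 19*p + 24)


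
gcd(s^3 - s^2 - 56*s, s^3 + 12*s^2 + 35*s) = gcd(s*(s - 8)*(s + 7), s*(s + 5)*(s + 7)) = s^2 + 7*s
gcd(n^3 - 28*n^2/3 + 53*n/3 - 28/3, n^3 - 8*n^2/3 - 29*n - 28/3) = n - 7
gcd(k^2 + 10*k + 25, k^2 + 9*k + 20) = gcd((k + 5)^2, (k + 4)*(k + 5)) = k + 5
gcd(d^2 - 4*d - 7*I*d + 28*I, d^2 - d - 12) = d - 4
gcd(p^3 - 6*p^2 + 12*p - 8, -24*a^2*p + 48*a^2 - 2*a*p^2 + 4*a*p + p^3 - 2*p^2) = p - 2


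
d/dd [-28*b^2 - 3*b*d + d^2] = -3*b + 2*d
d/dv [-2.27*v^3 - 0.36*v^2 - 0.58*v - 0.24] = -6.81*v^2 - 0.72*v - 0.58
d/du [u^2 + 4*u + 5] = 2*u + 4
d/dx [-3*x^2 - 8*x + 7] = -6*x - 8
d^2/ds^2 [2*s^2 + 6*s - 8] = 4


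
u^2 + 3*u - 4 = (u - 1)*(u + 4)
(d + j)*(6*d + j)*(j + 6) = 6*d^2*j + 36*d^2 + 7*d*j^2 + 42*d*j + j^3 + 6*j^2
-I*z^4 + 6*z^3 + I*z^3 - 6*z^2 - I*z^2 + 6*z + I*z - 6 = (z - I)*(z + I)*(z + 6*I)*(-I*z + I)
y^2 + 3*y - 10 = (y - 2)*(y + 5)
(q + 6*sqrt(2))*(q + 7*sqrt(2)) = q^2 + 13*sqrt(2)*q + 84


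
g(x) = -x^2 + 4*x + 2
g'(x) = 4 - 2*x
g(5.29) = -4.82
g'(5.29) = -6.58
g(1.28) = 5.48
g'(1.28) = 1.44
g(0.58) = 3.98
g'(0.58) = 2.84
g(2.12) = 5.99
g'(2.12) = -0.24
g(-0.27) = 0.85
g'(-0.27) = 4.54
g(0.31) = 3.14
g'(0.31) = 3.38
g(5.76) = -8.14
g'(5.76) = -7.52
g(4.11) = 1.55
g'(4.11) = -4.22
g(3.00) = 5.00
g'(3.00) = -2.00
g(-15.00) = -283.00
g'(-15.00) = 34.00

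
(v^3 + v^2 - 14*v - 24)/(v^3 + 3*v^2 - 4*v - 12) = (v - 4)/(v - 2)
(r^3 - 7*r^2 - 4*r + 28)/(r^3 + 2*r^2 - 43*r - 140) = (r^2 - 4)/(r^2 + 9*r + 20)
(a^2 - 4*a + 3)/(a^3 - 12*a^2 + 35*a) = (a^2 - 4*a + 3)/(a*(a^2 - 12*a + 35))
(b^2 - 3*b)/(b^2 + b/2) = 2*(b - 3)/(2*b + 1)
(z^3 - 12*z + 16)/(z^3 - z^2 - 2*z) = (z^2 + 2*z - 8)/(z*(z + 1))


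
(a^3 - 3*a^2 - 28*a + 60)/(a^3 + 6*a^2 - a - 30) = (a - 6)/(a + 3)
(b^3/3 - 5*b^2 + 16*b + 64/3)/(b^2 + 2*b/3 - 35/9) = 3*(b^3 - 15*b^2 + 48*b + 64)/(9*b^2 + 6*b - 35)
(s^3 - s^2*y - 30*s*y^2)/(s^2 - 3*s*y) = (s^2 - s*y - 30*y^2)/(s - 3*y)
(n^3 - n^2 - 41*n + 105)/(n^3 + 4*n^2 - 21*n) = (n - 5)/n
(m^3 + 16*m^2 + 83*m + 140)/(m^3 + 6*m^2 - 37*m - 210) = (m + 4)/(m - 6)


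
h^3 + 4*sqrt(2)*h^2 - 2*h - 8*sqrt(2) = (h - sqrt(2))*(h + sqrt(2))*(h + 4*sqrt(2))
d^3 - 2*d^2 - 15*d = d*(d - 5)*(d + 3)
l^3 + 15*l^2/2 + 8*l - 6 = (l - 1/2)*(l + 2)*(l + 6)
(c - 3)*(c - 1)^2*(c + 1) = c^4 - 4*c^3 + 2*c^2 + 4*c - 3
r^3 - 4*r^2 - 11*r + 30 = (r - 5)*(r - 2)*(r + 3)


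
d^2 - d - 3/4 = (d - 3/2)*(d + 1/2)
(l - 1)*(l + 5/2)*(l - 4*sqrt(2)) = l^3 - 4*sqrt(2)*l^2 + 3*l^2/2 - 6*sqrt(2)*l - 5*l/2 + 10*sqrt(2)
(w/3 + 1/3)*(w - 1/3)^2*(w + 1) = w^4/3 + 4*w^3/9 - 2*w^2/27 - 4*w/27 + 1/27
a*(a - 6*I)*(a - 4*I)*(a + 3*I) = a^4 - 7*I*a^3 + 6*a^2 - 72*I*a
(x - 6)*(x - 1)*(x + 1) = x^3 - 6*x^2 - x + 6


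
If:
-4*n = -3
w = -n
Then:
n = 3/4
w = -3/4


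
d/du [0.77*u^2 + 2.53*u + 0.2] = 1.54*u + 2.53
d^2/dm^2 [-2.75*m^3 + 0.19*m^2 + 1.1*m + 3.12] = 0.38 - 16.5*m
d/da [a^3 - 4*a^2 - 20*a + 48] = 3*a^2 - 8*a - 20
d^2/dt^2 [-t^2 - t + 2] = -2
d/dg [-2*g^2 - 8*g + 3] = -4*g - 8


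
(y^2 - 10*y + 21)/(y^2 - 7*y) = (y - 3)/y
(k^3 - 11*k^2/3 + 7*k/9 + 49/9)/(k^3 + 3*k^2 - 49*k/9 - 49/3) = (3*k^2 - 4*k - 7)/(3*k^2 + 16*k + 21)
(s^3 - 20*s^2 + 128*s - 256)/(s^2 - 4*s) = s - 16 + 64/s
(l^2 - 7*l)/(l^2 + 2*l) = (l - 7)/(l + 2)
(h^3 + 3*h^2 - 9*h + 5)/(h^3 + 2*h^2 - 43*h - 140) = (h^2 - 2*h + 1)/(h^2 - 3*h - 28)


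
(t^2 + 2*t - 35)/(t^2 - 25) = (t + 7)/(t + 5)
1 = 1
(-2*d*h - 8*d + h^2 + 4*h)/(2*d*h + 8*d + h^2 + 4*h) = (-2*d + h)/(2*d + h)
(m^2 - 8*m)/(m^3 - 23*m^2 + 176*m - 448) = m/(m^2 - 15*m + 56)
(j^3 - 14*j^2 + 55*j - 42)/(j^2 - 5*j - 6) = (j^2 - 8*j + 7)/(j + 1)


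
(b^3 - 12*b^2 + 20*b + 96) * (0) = 0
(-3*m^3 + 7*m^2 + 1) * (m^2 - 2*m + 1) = -3*m^5 + 13*m^4 - 17*m^3 + 8*m^2 - 2*m + 1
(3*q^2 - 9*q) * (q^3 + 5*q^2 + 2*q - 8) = 3*q^5 + 6*q^4 - 39*q^3 - 42*q^2 + 72*q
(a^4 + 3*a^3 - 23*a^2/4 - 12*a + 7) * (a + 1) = a^5 + 4*a^4 - 11*a^3/4 - 71*a^2/4 - 5*a + 7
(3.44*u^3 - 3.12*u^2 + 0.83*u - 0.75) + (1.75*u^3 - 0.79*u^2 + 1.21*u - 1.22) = 5.19*u^3 - 3.91*u^2 + 2.04*u - 1.97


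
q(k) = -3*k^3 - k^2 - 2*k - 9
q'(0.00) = -2.00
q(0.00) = -9.00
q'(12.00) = -1322.00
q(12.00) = -5361.00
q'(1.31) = -20.06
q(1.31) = -20.08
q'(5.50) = -285.25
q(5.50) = -549.38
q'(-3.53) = -107.09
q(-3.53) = 117.56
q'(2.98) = -87.88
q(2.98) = -103.23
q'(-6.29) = -345.50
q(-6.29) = 710.59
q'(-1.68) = -24.04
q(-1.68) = 5.76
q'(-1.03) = -9.49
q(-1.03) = -4.72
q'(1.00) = -13.00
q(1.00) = -15.00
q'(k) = -9*k^2 - 2*k - 2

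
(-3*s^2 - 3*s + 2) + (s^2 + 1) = -2*s^2 - 3*s + 3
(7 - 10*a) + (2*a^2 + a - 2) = 2*a^2 - 9*a + 5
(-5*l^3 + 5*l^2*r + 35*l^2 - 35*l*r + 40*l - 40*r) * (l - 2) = -5*l^4 + 5*l^3*r + 45*l^3 - 45*l^2*r - 30*l^2 + 30*l*r - 80*l + 80*r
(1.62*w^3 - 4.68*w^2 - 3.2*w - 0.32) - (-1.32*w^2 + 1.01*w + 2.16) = 1.62*w^3 - 3.36*w^2 - 4.21*w - 2.48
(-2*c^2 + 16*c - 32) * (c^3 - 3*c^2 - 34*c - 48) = -2*c^5 + 22*c^4 - 12*c^3 - 352*c^2 + 320*c + 1536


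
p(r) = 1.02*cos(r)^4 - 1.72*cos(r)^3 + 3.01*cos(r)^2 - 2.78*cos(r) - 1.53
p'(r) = -4.08*sin(r)*cos(r)^3 + 5.16*sin(r)*cos(r)^2 - 6.02*sin(r)*cos(r) + 2.78*sin(r)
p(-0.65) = -2.29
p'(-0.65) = 0.48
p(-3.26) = 6.87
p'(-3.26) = 2.11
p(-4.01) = 2.16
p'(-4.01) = 7.57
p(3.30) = 6.78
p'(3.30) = -2.79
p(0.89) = -2.36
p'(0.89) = 0.01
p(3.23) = 6.93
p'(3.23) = -1.58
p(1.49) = -1.74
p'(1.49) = 2.32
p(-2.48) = 3.78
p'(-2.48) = -7.83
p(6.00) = -2.08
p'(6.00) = 0.52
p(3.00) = 6.82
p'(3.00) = 2.51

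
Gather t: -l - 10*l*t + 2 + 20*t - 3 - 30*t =-l + t*(-10*l - 10) - 1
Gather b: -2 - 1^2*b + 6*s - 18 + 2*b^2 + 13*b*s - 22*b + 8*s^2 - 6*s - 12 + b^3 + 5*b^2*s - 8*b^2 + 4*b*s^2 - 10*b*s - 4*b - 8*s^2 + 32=b^3 + b^2*(5*s - 6) + b*(4*s^2 + 3*s - 27)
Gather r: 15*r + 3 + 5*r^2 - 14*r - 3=5*r^2 + r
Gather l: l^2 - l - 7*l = l^2 - 8*l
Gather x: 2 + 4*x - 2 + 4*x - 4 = 8*x - 4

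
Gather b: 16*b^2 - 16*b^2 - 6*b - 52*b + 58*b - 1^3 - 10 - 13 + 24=0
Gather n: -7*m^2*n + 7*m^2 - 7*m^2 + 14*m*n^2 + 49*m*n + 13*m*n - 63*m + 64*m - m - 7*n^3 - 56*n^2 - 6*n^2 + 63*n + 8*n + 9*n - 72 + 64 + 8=-7*n^3 + n^2*(14*m - 62) + n*(-7*m^2 + 62*m + 80)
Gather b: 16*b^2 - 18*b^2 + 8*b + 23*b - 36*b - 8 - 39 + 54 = -2*b^2 - 5*b + 7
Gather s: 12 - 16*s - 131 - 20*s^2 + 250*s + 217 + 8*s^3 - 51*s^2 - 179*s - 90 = 8*s^3 - 71*s^2 + 55*s + 8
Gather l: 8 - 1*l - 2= 6 - l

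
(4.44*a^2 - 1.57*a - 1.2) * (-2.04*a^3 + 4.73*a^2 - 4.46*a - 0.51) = -9.0576*a^5 + 24.204*a^4 - 24.7805*a^3 - 0.9382*a^2 + 6.1527*a + 0.612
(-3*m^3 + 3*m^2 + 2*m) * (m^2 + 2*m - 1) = -3*m^5 - 3*m^4 + 11*m^3 + m^2 - 2*m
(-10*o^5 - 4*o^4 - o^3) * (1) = -10*o^5 - 4*o^4 - o^3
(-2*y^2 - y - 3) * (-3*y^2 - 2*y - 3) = 6*y^4 + 7*y^3 + 17*y^2 + 9*y + 9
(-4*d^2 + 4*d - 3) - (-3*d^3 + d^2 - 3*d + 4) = 3*d^3 - 5*d^2 + 7*d - 7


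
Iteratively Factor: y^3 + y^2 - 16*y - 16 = (y + 1)*(y^2 - 16) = (y + 1)*(y + 4)*(y - 4)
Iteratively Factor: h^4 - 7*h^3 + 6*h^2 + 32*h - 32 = (h + 2)*(h^3 - 9*h^2 + 24*h - 16) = (h - 1)*(h + 2)*(h^2 - 8*h + 16) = (h - 4)*(h - 1)*(h + 2)*(h - 4)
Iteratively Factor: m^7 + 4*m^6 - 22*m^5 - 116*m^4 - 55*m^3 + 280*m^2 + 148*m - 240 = (m - 1)*(m^6 + 5*m^5 - 17*m^4 - 133*m^3 - 188*m^2 + 92*m + 240) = (m - 1)*(m + 4)*(m^5 + m^4 - 21*m^3 - 49*m^2 + 8*m + 60) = (m - 1)^2*(m + 4)*(m^4 + 2*m^3 - 19*m^2 - 68*m - 60) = (m - 1)^2*(m + 3)*(m + 4)*(m^3 - m^2 - 16*m - 20) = (m - 1)^2*(m + 2)*(m + 3)*(m + 4)*(m^2 - 3*m - 10) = (m - 5)*(m - 1)^2*(m + 2)*(m + 3)*(m + 4)*(m + 2)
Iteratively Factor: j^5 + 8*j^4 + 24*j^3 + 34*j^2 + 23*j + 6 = (j + 1)*(j^4 + 7*j^3 + 17*j^2 + 17*j + 6) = (j + 1)*(j + 3)*(j^3 + 4*j^2 + 5*j + 2) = (j + 1)*(j + 2)*(j + 3)*(j^2 + 2*j + 1) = (j + 1)^2*(j + 2)*(j + 3)*(j + 1)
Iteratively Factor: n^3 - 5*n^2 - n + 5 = (n + 1)*(n^2 - 6*n + 5) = (n - 5)*(n + 1)*(n - 1)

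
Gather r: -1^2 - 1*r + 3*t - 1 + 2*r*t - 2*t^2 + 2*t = r*(2*t - 1) - 2*t^2 + 5*t - 2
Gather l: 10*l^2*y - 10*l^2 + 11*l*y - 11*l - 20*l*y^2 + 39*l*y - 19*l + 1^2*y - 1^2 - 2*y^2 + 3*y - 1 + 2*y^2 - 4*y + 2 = l^2*(10*y - 10) + l*(-20*y^2 + 50*y - 30)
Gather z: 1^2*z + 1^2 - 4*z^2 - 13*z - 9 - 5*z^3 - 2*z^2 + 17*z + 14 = -5*z^3 - 6*z^2 + 5*z + 6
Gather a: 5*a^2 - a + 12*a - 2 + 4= 5*a^2 + 11*a + 2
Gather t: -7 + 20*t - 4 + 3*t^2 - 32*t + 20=3*t^2 - 12*t + 9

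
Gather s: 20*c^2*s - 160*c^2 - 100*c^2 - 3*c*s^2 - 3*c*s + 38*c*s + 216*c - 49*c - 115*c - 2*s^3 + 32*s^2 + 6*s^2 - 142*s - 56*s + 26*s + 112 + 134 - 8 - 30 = -260*c^2 + 52*c - 2*s^3 + s^2*(38 - 3*c) + s*(20*c^2 + 35*c - 172) + 208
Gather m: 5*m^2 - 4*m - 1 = 5*m^2 - 4*m - 1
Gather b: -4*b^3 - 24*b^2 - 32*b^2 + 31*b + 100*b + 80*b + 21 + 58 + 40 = -4*b^3 - 56*b^2 + 211*b + 119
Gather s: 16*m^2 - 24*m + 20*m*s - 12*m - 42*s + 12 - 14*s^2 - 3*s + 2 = 16*m^2 - 36*m - 14*s^2 + s*(20*m - 45) + 14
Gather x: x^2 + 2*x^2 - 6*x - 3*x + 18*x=3*x^2 + 9*x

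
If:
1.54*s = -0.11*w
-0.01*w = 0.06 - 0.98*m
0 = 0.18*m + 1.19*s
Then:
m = 0.06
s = -0.01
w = 0.13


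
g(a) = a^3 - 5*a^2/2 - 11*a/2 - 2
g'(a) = 3*a^2 - 5*a - 11/2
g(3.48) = -9.27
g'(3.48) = 13.43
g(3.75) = -5.05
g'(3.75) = 17.94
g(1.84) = -14.35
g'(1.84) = -4.54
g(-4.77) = -141.18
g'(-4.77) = 86.61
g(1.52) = -12.62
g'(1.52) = -6.17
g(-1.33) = -1.46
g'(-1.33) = 6.46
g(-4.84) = -147.32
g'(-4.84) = 88.98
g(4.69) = 20.38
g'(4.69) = 37.04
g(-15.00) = -3857.00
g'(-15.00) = 744.50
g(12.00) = 1300.00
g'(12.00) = 366.50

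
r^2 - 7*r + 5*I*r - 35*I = (r - 7)*(r + 5*I)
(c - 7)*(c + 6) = c^2 - c - 42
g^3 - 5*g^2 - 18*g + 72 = (g - 6)*(g - 3)*(g + 4)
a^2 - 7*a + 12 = (a - 4)*(a - 3)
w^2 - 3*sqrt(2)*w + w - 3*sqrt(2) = (w + 1)*(w - 3*sqrt(2))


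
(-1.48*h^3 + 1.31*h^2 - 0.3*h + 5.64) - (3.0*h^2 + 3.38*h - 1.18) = -1.48*h^3 - 1.69*h^2 - 3.68*h + 6.82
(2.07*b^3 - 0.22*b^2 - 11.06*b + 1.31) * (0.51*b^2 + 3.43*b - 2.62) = 1.0557*b^5 + 6.9879*b^4 - 11.8186*b^3 - 36.6913*b^2 + 33.4705*b - 3.4322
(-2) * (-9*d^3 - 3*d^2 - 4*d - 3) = 18*d^3 + 6*d^2 + 8*d + 6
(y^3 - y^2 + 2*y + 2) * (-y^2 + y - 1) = -y^5 + 2*y^4 - 4*y^3 + y^2 - 2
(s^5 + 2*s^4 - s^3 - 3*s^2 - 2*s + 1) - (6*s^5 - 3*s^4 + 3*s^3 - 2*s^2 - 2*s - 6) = -5*s^5 + 5*s^4 - 4*s^3 - s^2 + 7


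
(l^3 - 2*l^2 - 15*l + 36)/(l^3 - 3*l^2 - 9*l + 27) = (l + 4)/(l + 3)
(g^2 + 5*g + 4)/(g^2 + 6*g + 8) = (g + 1)/(g + 2)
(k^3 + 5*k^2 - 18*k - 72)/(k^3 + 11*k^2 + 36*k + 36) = (k - 4)/(k + 2)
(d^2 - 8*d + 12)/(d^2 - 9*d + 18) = (d - 2)/(d - 3)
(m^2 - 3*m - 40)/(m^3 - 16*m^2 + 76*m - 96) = (m + 5)/(m^2 - 8*m + 12)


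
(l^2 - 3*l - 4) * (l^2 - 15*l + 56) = l^4 - 18*l^3 + 97*l^2 - 108*l - 224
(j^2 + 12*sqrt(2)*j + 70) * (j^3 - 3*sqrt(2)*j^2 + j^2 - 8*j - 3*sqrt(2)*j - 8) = j^5 + j^4 + 9*sqrt(2)*j^4 - 10*j^3 + 9*sqrt(2)*j^3 - 306*sqrt(2)*j^2 - 10*j^2 - 560*j - 306*sqrt(2)*j - 560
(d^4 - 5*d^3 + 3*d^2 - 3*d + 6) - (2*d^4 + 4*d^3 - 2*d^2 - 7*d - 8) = -d^4 - 9*d^3 + 5*d^2 + 4*d + 14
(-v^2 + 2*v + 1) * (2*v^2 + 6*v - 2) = -2*v^4 - 2*v^3 + 16*v^2 + 2*v - 2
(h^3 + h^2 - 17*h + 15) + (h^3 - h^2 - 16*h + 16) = 2*h^3 - 33*h + 31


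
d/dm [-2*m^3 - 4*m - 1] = -6*m^2 - 4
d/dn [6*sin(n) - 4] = 6*cos(n)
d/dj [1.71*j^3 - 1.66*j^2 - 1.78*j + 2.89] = 5.13*j^2 - 3.32*j - 1.78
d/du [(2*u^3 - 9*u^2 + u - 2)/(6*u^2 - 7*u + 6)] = (12*u^4 - 28*u^3 + 93*u^2 - 84*u - 8)/(36*u^4 - 84*u^3 + 121*u^2 - 84*u + 36)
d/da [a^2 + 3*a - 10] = 2*a + 3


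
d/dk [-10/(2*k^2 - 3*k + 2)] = 10*(4*k - 3)/(2*k^2 - 3*k + 2)^2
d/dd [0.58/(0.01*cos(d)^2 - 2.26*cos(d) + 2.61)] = (0.0116*cos(d) - 1.3108)*sin(d)/(0.01*cos(d)^2 - 2.26*cos(d) + 2.61)^2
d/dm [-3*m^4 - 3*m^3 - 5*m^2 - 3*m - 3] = -12*m^3 - 9*m^2 - 10*m - 3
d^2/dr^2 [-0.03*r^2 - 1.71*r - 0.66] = -0.0600000000000000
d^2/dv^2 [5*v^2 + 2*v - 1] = 10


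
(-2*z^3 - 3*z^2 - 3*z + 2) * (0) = 0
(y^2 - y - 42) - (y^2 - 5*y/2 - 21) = 3*y/2 - 21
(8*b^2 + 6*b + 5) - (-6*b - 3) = 8*b^2 + 12*b + 8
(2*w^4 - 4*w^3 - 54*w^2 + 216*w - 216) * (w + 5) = 2*w^5 + 6*w^4 - 74*w^3 - 54*w^2 + 864*w - 1080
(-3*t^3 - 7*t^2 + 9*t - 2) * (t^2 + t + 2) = -3*t^5 - 10*t^4 - 4*t^3 - 7*t^2 + 16*t - 4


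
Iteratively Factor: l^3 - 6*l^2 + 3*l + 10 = (l - 5)*(l^2 - l - 2) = (l - 5)*(l - 2)*(l + 1)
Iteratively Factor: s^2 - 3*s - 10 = (s + 2)*(s - 5)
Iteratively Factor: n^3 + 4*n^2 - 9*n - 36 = (n + 4)*(n^2 - 9) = (n - 3)*(n + 4)*(n + 3)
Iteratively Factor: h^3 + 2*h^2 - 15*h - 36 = (h + 3)*(h^2 - h - 12) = (h - 4)*(h + 3)*(h + 3)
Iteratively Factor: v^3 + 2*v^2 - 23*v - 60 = (v - 5)*(v^2 + 7*v + 12) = (v - 5)*(v + 4)*(v + 3)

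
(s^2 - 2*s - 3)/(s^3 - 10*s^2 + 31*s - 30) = (s + 1)/(s^2 - 7*s + 10)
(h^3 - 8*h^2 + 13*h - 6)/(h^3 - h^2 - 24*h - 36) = (h^2 - 2*h + 1)/(h^2 + 5*h + 6)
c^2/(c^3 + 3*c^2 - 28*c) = c/(c^2 + 3*c - 28)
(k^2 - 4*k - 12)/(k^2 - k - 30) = (k + 2)/(k + 5)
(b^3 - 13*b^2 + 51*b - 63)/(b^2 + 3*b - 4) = (b^3 - 13*b^2 + 51*b - 63)/(b^2 + 3*b - 4)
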